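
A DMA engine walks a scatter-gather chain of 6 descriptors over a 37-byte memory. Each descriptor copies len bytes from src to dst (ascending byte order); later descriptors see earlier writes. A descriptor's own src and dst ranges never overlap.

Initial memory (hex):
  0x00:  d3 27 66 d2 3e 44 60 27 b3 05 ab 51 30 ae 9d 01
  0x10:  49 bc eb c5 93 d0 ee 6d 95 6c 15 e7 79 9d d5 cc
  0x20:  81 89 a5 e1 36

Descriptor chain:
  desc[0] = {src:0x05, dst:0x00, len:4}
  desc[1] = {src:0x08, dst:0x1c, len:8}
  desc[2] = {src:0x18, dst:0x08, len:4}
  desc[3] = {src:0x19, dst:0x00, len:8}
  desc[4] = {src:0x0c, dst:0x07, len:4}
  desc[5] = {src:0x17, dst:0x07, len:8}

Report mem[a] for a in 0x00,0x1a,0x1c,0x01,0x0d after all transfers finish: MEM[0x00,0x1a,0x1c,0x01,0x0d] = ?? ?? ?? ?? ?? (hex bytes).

D0: mem[0x00..0x03] <- [44 60 27 b3]
D1: mem[0x1c..0x23] <- [b3 05 ab 51 30 ae 9d 01]
D2: mem[0x08..0x0b] <- [95 6c 15 e7]
D3: mem[0x00..0x07] <- [6c 15 e7 b3 05 ab 51 30]
D4: mem[0x07..0x0a] <- [30 ae 9d 01]
D5: mem[0x07..0x0e] <- [6d 95 6c 15 e7 b3 05 ab]
query mem[0x00]=0x6c, mem[0x1a]=0x15, mem[0x1c]=0xb3, mem[0x01]=0x15, mem[0x0d]=0x05

MEM[0x00,0x1a,0x1c,0x01,0x0d] = 6c 15 b3 15 05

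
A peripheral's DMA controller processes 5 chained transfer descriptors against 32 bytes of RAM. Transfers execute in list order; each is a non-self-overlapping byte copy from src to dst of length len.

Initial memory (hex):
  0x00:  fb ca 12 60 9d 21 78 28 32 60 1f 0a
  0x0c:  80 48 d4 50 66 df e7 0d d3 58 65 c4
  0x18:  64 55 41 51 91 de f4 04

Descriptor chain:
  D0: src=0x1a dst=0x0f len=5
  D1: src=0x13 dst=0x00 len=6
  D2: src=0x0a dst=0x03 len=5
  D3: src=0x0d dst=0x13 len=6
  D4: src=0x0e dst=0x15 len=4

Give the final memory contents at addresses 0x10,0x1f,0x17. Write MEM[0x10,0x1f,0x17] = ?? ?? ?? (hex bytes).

MEM[0x10,0x1f,0x17] = 51 04 51

  after D0: wrote 5B at 0x0f = 415191def4
  after D1: wrote 6B at 0x00 = f4d35865c464
  after D2: wrote 5B at 0x03 = 1f0a8048d4
  after D3: wrote 6B at 0x13 = 48d4415191de
  after D4: wrote 4B at 0x15 = d4415191
query mem[0x10]=0x51, mem[0x1f]=0x04, mem[0x17]=0x51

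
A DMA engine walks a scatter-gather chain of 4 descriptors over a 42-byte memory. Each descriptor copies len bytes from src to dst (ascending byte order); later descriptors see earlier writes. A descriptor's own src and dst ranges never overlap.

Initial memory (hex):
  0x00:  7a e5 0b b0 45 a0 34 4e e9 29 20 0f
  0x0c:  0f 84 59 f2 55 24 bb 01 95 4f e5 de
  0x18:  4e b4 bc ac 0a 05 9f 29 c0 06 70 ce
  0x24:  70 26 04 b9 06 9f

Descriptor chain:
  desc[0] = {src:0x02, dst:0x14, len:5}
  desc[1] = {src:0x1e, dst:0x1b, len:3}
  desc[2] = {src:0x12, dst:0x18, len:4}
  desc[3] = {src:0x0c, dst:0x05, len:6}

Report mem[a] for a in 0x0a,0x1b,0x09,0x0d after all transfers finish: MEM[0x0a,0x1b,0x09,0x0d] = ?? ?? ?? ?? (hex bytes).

MEM[0x0a,0x1b,0x09,0x0d] = 24 b0 55 84

#0 dst[0x14+5] := {0x0b,0xb0,0x45,0xa0,0x34}
#1 dst[0x1b+3] := {0x9f,0x29,0xc0}
#2 dst[0x18+4] := {0xbb,0x01,0x0b,0xb0}
#3 dst[0x05+6] := {0x0f,0x84,0x59,0xf2,0x55,0x24}
query mem[0x0a]=0x24, mem[0x1b]=0xb0, mem[0x09]=0x55, mem[0x0d]=0x84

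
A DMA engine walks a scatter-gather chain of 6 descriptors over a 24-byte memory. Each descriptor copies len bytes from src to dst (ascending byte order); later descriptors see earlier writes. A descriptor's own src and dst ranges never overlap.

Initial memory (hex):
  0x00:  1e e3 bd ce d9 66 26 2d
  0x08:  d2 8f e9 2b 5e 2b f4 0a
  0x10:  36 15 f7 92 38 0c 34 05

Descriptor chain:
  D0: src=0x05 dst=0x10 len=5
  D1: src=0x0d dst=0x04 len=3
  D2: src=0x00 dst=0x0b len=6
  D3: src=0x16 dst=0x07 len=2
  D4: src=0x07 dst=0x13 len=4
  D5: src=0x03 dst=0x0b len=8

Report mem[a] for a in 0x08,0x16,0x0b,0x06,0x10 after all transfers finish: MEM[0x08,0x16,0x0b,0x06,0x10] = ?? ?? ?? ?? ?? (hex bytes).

#0 dst[0x10+5] := {0x66,0x26,0x2d,0xd2,0x8f}
#1 dst[0x04+3] := {0x2b,0xf4,0x0a}
#2 dst[0x0b+6] := {0x1e,0xe3,0xbd,0xce,0x2b,0xf4}
#3 dst[0x07+2] := {0x34,0x05}
#4 dst[0x13+4] := {0x34,0x05,0x8f,0xe9}
#5 dst[0x0b+8] := {0xce,0x2b,0xf4,0x0a,0x34,0x05,0x8f,0xe9}
query mem[0x08]=0x05, mem[0x16]=0xe9, mem[0x0b]=0xce, mem[0x06]=0x0a, mem[0x10]=0x05

MEM[0x08,0x16,0x0b,0x06,0x10] = 05 e9 ce 0a 05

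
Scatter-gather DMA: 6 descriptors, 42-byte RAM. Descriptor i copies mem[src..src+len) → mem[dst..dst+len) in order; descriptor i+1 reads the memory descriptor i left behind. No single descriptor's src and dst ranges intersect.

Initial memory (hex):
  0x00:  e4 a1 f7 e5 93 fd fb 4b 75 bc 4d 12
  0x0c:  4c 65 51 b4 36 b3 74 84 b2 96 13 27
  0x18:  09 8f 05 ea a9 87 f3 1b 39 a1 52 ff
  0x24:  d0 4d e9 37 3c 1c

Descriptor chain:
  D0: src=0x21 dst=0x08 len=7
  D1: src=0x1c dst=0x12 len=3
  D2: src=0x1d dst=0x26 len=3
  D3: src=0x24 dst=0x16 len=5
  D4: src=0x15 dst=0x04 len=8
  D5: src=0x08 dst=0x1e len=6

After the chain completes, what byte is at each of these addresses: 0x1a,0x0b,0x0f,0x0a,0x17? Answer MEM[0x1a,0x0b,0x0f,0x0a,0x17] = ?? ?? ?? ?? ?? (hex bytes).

[0] 0x21->0x08 len=7 : a1 52 ff d0 4d e9 37
[1] 0x1c->0x12 len=3 : a9 87 f3
[2] 0x1d->0x26 len=3 : 87 f3 1b
[3] 0x24->0x16 len=5 : d0 4d 87 f3 1b
[4] 0x15->0x04 len=8 : 96 d0 4d 87 f3 1b ea a9
[5] 0x08->0x1e len=6 : f3 1b ea a9 4d e9
query mem[0x1a]=0x1b, mem[0x0b]=0xa9, mem[0x0f]=0xb4, mem[0x0a]=0xea, mem[0x17]=0x4d

MEM[0x1a,0x0b,0x0f,0x0a,0x17] = 1b a9 b4 ea 4d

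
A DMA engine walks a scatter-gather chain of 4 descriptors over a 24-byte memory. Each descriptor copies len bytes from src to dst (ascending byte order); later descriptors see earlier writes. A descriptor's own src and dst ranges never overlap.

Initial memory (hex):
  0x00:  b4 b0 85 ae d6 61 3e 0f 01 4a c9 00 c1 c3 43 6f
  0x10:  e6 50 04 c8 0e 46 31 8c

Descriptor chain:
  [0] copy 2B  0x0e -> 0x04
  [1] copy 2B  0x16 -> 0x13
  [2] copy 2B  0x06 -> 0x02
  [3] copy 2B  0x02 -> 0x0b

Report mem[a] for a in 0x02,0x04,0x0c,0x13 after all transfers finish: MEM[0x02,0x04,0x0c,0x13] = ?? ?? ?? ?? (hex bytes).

#0 dst[0x04+2] := {0x43,0x6f}
#1 dst[0x13+2] := {0x31,0x8c}
#2 dst[0x02+2] := {0x3e,0x0f}
#3 dst[0x0b+2] := {0x3e,0x0f}
query mem[0x02]=0x3e, mem[0x04]=0x43, mem[0x0c]=0x0f, mem[0x13]=0x31

MEM[0x02,0x04,0x0c,0x13] = 3e 43 0f 31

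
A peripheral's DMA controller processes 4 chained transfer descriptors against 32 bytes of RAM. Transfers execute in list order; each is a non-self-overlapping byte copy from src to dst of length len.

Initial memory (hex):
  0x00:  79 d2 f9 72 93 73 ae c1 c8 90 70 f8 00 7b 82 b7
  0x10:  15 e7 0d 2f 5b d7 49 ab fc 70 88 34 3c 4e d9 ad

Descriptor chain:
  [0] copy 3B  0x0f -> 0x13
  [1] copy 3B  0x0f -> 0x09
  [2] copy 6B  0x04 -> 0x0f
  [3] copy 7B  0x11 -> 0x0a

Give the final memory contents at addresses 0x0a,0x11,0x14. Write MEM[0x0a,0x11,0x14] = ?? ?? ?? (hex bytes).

MEM[0x0a,0x11,0x14] = ae ae b7

[0] 0x0f->0x13 len=3 : b7 15 e7
[1] 0x0f->0x09 len=3 : b7 15 e7
[2] 0x04->0x0f len=6 : 93 73 ae c1 c8 b7
[3] 0x11->0x0a len=7 : ae c1 c8 b7 e7 49 ab
query mem[0x0a]=0xae, mem[0x11]=0xae, mem[0x14]=0xb7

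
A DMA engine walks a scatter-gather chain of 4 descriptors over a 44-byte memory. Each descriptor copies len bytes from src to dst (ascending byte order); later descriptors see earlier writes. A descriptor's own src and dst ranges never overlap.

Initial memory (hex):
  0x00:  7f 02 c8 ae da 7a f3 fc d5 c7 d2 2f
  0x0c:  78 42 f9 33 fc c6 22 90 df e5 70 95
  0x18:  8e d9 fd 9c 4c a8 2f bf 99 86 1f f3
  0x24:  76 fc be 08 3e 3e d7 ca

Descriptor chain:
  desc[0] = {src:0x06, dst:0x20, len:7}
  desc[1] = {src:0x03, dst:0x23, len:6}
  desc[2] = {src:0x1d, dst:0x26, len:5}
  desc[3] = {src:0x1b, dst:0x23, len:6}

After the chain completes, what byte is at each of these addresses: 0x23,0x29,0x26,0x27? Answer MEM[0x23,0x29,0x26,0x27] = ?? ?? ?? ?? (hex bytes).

#0 dst[0x20+7] := {0xf3,0xfc,0xd5,0xc7,0xd2,0x2f,0x78}
#1 dst[0x23+6] := {0xae,0xda,0x7a,0xf3,0xfc,0xd5}
#2 dst[0x26+5] := {0xa8,0x2f,0xbf,0xf3,0xfc}
#3 dst[0x23+6] := {0x9c,0x4c,0xa8,0x2f,0xbf,0xf3}
query mem[0x23]=0x9c, mem[0x29]=0xf3, mem[0x26]=0x2f, mem[0x27]=0xbf

MEM[0x23,0x29,0x26,0x27] = 9c f3 2f bf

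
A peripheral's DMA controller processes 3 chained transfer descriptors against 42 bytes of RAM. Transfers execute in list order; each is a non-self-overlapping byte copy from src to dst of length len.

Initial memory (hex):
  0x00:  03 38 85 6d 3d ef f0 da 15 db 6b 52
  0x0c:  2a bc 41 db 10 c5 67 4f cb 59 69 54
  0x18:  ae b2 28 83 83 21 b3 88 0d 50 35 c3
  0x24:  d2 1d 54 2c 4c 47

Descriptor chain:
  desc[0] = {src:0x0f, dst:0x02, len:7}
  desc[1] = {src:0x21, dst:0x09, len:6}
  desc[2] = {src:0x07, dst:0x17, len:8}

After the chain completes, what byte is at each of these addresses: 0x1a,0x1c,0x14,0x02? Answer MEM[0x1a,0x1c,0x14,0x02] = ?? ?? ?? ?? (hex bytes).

MEM[0x1a,0x1c,0x14,0x02] = 35 d2 cb db

[0] 0x0f->0x02 len=7 : db 10 c5 67 4f cb 59
[1] 0x21->0x09 len=6 : 50 35 c3 d2 1d 54
[2] 0x07->0x17 len=8 : cb 59 50 35 c3 d2 1d 54
query mem[0x1a]=0x35, mem[0x1c]=0xd2, mem[0x14]=0xcb, mem[0x02]=0xdb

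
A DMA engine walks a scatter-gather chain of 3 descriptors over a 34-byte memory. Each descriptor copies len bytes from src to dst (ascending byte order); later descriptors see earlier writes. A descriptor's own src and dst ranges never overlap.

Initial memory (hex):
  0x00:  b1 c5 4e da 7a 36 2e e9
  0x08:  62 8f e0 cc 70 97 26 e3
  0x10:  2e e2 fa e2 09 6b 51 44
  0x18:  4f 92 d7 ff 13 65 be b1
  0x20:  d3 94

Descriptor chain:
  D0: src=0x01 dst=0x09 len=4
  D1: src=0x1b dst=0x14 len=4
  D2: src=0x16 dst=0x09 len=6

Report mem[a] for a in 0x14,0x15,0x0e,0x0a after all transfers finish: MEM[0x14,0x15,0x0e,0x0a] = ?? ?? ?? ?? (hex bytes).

D0: mem[0x09..0x0c] <- [c5 4e da 7a]
D1: mem[0x14..0x17] <- [ff 13 65 be]
D2: mem[0x09..0x0e] <- [65 be 4f 92 d7 ff]
query mem[0x14]=0xff, mem[0x15]=0x13, mem[0x0e]=0xff, mem[0x0a]=0xbe

MEM[0x14,0x15,0x0e,0x0a] = ff 13 ff be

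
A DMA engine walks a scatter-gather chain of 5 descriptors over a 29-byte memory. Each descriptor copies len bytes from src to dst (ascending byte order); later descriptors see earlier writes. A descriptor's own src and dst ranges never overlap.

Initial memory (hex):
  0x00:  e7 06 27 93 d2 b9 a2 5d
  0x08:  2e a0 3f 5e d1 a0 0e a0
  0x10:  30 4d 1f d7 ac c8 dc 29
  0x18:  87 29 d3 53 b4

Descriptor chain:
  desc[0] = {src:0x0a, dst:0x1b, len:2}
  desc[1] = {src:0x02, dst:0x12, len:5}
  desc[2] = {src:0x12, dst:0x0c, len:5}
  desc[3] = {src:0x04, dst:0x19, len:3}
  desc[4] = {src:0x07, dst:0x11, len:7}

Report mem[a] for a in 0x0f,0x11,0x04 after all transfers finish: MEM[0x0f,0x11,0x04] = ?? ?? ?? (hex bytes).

#0 dst[0x1b+2] := {0x3f,0x5e}
#1 dst[0x12+5] := {0x27,0x93,0xd2,0xb9,0xa2}
#2 dst[0x0c+5] := {0x27,0x93,0xd2,0xb9,0xa2}
#3 dst[0x19+3] := {0xd2,0xb9,0xa2}
#4 dst[0x11+7] := {0x5d,0x2e,0xa0,0x3f,0x5e,0x27,0x93}
query mem[0x0f]=0xb9, mem[0x11]=0x5d, mem[0x04]=0xd2

MEM[0x0f,0x11,0x04] = b9 5d d2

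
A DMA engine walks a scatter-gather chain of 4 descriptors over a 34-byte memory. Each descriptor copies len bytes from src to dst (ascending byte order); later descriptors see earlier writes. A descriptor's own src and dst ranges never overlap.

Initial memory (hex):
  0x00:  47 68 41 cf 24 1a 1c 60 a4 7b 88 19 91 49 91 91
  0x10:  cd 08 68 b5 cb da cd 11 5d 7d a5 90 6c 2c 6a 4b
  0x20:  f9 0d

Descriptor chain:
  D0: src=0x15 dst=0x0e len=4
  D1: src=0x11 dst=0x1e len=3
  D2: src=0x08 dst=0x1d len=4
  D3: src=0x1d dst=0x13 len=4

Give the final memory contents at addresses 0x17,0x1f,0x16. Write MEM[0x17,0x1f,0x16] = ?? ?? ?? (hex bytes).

[0] 0x15->0x0e len=4 : da cd 11 5d
[1] 0x11->0x1e len=3 : 5d 68 b5
[2] 0x08->0x1d len=4 : a4 7b 88 19
[3] 0x1d->0x13 len=4 : a4 7b 88 19
query mem[0x17]=0x11, mem[0x1f]=0x88, mem[0x16]=0x19

MEM[0x17,0x1f,0x16] = 11 88 19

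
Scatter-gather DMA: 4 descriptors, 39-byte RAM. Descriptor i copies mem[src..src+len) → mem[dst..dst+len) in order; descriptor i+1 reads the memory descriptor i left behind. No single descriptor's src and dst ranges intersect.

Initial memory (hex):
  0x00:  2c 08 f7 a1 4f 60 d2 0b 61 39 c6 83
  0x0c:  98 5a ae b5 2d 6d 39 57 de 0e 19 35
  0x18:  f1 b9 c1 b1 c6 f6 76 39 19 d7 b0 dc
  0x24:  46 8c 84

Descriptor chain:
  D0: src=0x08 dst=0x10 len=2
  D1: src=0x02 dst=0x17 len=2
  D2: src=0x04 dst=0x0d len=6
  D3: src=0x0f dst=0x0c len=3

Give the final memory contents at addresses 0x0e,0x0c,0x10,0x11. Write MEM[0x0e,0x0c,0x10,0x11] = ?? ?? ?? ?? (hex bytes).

MEM[0x0e,0x0c,0x10,0x11] = 61 d2 0b 61

  after D0: wrote 2B at 0x10 = 6139
  after D1: wrote 2B at 0x17 = f7a1
  after D2: wrote 6B at 0x0d = 4f60d20b6139
  after D3: wrote 3B at 0x0c = d20b61
query mem[0x0e]=0x61, mem[0x0c]=0xd2, mem[0x10]=0x0b, mem[0x11]=0x61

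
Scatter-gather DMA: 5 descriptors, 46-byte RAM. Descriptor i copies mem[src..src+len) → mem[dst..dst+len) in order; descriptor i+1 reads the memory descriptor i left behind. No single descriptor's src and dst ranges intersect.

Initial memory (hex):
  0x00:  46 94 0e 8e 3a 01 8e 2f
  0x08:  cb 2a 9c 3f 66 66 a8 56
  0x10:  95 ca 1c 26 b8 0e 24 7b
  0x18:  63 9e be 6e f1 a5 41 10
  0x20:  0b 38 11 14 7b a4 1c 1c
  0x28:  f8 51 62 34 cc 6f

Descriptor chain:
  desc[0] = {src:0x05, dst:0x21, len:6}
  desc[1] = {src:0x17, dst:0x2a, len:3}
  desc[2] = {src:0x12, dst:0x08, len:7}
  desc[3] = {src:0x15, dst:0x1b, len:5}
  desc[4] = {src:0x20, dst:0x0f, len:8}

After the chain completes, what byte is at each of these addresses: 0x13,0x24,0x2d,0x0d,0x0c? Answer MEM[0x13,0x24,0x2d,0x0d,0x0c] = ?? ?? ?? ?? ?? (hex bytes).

#0 dst[0x21+6] := {0x01,0x8e,0x2f,0xcb,0x2a,0x9c}
#1 dst[0x2a+3] := {0x7b,0x63,0x9e}
#2 dst[0x08+7] := {0x1c,0x26,0xb8,0x0e,0x24,0x7b,0x63}
#3 dst[0x1b+5] := {0x0e,0x24,0x7b,0x63,0x9e}
#4 dst[0x0f+8] := {0x0b,0x01,0x8e,0x2f,0xcb,0x2a,0x9c,0x1c}
query mem[0x13]=0xcb, mem[0x24]=0xcb, mem[0x2d]=0x6f, mem[0x0d]=0x7b, mem[0x0c]=0x24

MEM[0x13,0x24,0x2d,0x0d,0x0c] = cb cb 6f 7b 24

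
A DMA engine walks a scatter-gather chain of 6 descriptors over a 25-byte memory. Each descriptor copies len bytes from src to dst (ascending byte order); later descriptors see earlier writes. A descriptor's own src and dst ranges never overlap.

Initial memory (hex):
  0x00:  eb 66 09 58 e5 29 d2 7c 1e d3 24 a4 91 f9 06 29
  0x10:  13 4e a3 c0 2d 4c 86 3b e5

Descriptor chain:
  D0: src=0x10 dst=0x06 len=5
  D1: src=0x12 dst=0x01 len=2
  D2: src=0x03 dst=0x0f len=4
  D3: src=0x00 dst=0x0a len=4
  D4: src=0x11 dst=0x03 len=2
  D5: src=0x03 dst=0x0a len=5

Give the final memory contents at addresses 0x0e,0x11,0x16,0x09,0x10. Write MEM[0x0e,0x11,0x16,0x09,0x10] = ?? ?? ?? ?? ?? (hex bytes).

MEM[0x0e,0x11,0x16,0x09,0x10] = 4e 29 86 c0 e5

#0 dst[0x06+5] := {0x13,0x4e,0xa3,0xc0,0x2d}
#1 dst[0x01+2] := {0xa3,0xc0}
#2 dst[0x0f+4] := {0x58,0xe5,0x29,0x13}
#3 dst[0x0a+4] := {0xeb,0xa3,0xc0,0x58}
#4 dst[0x03+2] := {0x29,0x13}
#5 dst[0x0a+5] := {0x29,0x13,0x29,0x13,0x4e}
query mem[0x0e]=0x4e, mem[0x11]=0x29, mem[0x16]=0x86, mem[0x09]=0xc0, mem[0x10]=0xe5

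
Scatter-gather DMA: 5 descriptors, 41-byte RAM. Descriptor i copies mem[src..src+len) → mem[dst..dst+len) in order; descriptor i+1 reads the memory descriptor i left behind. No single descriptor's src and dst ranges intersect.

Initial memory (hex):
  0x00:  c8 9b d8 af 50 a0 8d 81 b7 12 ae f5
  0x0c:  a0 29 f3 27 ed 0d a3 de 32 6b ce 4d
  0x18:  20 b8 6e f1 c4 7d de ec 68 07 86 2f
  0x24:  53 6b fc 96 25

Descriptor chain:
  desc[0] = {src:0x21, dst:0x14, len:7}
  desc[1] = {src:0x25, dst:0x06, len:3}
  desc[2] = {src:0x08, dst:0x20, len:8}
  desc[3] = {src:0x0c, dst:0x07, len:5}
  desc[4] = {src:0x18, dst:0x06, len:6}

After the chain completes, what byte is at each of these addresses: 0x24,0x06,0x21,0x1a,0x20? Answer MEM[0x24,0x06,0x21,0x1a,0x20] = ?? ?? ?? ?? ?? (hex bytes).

  after D0: wrote 7B at 0x14 = 07862f536bfc96
  after D1: wrote 3B at 0x06 = 6bfc96
  after D2: wrote 8B at 0x20 = 9612aef5a029f327
  after D3: wrote 5B at 0x07 = a029f327ed
  after D4: wrote 6B at 0x06 = 6bfc96f1c47d
query mem[0x24]=0xa0, mem[0x06]=0x6b, mem[0x21]=0x12, mem[0x1a]=0x96, mem[0x20]=0x96

MEM[0x24,0x06,0x21,0x1a,0x20] = a0 6b 12 96 96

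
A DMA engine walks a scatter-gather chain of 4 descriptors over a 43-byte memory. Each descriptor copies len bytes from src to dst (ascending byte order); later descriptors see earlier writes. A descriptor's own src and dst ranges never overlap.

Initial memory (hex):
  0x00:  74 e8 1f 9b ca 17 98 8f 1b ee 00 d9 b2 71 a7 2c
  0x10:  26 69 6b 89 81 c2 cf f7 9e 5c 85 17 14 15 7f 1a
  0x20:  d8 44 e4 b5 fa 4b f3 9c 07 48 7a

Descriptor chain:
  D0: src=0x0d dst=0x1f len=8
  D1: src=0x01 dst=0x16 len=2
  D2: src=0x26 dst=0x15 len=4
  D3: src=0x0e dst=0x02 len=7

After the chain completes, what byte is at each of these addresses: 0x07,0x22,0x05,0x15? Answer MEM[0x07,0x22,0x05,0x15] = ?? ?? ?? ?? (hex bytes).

MEM[0x07,0x22,0x05,0x15] = 89 26 69 81

  after D0: wrote 8B at 0x1f = 71a72c26696b8981
  after D1: wrote 2B at 0x16 = e81f
  after D2: wrote 4B at 0x15 = 819c0748
  after D3: wrote 7B at 0x02 = a72c26696b8981
query mem[0x07]=0x89, mem[0x22]=0x26, mem[0x05]=0x69, mem[0x15]=0x81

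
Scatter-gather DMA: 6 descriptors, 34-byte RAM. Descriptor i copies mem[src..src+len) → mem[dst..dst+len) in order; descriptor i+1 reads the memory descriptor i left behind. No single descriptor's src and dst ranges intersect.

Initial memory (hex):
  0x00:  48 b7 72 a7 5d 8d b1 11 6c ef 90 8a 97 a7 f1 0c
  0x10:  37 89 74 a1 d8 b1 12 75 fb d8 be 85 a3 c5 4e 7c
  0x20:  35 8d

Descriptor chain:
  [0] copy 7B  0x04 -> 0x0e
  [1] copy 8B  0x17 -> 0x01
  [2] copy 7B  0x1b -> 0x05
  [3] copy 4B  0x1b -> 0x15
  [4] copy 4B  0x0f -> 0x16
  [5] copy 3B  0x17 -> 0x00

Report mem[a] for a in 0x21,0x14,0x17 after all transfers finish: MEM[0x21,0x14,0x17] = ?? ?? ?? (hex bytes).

D0: mem[0x0e..0x14] <- [5d 8d b1 11 6c ef 90]
D1: mem[0x01..0x08] <- [75 fb d8 be 85 a3 c5 4e]
D2: mem[0x05..0x0b] <- [85 a3 c5 4e 7c 35 8d]
D3: mem[0x15..0x18] <- [85 a3 c5 4e]
D4: mem[0x16..0x19] <- [8d b1 11 6c]
D5: mem[0x00..0x02] <- [b1 11 6c]
query mem[0x21]=0x8d, mem[0x14]=0x90, mem[0x17]=0xb1

MEM[0x21,0x14,0x17] = 8d 90 b1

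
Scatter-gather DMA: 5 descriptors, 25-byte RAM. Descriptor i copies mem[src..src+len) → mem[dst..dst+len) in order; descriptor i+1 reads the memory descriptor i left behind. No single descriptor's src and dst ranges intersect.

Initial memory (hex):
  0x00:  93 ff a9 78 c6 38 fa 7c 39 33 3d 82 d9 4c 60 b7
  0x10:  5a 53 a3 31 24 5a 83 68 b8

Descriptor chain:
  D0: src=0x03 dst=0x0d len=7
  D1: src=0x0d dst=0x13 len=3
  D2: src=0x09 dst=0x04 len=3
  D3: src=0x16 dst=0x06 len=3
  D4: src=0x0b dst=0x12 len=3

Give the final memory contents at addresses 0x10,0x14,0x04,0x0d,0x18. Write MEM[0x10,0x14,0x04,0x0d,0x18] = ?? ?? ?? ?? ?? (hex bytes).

MEM[0x10,0x14,0x04,0x0d,0x18] = fa 78 33 78 b8

[0] 0x03->0x0d len=7 : 78 c6 38 fa 7c 39 33
[1] 0x0d->0x13 len=3 : 78 c6 38
[2] 0x09->0x04 len=3 : 33 3d 82
[3] 0x16->0x06 len=3 : 83 68 b8
[4] 0x0b->0x12 len=3 : 82 d9 78
query mem[0x10]=0xfa, mem[0x14]=0x78, mem[0x04]=0x33, mem[0x0d]=0x78, mem[0x18]=0xb8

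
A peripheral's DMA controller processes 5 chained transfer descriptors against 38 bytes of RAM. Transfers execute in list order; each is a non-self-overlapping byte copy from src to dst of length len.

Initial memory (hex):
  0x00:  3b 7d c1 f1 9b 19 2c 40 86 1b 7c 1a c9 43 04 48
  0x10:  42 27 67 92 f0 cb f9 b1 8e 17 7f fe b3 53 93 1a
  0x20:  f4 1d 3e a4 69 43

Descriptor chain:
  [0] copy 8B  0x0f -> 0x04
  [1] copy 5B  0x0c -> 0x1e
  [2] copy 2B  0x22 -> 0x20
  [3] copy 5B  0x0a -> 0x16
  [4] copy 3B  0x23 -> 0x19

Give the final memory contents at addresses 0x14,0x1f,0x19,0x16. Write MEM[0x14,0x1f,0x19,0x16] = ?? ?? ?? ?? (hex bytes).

  after D0: wrote 8B at 0x04 = 4842276792f0cbf9
  after D1: wrote 5B at 0x1e = c943044842
  after D2: wrote 2B at 0x20 = 42a4
  after D3: wrote 5B at 0x16 = cbf9c94304
  after D4: wrote 3B at 0x19 = a46943
query mem[0x14]=0xf0, mem[0x1f]=0x43, mem[0x19]=0xa4, mem[0x16]=0xcb

MEM[0x14,0x1f,0x19,0x16] = f0 43 a4 cb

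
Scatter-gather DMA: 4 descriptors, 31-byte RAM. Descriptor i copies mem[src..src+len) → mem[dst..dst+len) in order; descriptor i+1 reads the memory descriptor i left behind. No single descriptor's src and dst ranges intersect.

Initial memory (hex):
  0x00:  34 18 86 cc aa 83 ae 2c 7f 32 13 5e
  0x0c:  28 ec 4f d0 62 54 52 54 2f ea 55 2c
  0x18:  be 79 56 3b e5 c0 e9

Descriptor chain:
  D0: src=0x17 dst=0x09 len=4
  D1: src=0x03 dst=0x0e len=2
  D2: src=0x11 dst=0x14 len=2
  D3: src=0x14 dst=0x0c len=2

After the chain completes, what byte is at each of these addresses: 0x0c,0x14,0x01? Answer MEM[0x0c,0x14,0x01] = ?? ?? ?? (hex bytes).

[0] 0x17->0x09 len=4 : 2c be 79 56
[1] 0x03->0x0e len=2 : cc aa
[2] 0x11->0x14 len=2 : 54 52
[3] 0x14->0x0c len=2 : 54 52
query mem[0x0c]=0x54, mem[0x14]=0x54, mem[0x01]=0x18

MEM[0x0c,0x14,0x01] = 54 54 18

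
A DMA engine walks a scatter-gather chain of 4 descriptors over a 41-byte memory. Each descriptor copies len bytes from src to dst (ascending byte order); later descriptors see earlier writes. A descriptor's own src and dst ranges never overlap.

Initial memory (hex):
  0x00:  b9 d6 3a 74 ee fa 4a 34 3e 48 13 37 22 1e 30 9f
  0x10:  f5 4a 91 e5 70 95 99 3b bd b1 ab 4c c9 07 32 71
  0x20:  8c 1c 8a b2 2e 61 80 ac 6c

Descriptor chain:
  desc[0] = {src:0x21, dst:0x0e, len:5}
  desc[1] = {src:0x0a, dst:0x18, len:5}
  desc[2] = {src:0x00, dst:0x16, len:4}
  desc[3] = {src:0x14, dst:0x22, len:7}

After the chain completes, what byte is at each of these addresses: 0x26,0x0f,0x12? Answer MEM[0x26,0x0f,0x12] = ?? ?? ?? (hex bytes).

[0] 0x21->0x0e len=5 : 1c 8a b2 2e 61
[1] 0x0a->0x18 len=5 : 13 37 22 1e 1c
[2] 0x00->0x16 len=4 : b9 d6 3a 74
[3] 0x14->0x22 len=7 : 70 95 b9 d6 3a 74 22
query mem[0x26]=0x3a, mem[0x0f]=0x8a, mem[0x12]=0x61

MEM[0x26,0x0f,0x12] = 3a 8a 61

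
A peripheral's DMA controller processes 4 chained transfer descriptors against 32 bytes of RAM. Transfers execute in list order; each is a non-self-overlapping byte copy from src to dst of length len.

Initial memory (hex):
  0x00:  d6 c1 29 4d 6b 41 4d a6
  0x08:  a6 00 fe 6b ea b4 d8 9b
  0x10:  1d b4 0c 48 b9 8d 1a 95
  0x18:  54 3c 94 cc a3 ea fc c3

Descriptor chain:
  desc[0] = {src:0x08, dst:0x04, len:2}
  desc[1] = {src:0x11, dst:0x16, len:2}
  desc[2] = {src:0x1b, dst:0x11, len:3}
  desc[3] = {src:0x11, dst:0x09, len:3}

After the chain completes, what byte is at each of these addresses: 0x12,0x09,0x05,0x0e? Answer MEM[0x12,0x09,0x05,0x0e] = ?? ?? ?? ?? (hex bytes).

#0 dst[0x04+2] := {0xa6,0x00}
#1 dst[0x16+2] := {0xb4,0x0c}
#2 dst[0x11+3] := {0xcc,0xa3,0xea}
#3 dst[0x09+3] := {0xcc,0xa3,0xea}
query mem[0x12]=0xa3, mem[0x09]=0xcc, mem[0x05]=0x00, mem[0x0e]=0xd8

MEM[0x12,0x09,0x05,0x0e] = a3 cc 00 d8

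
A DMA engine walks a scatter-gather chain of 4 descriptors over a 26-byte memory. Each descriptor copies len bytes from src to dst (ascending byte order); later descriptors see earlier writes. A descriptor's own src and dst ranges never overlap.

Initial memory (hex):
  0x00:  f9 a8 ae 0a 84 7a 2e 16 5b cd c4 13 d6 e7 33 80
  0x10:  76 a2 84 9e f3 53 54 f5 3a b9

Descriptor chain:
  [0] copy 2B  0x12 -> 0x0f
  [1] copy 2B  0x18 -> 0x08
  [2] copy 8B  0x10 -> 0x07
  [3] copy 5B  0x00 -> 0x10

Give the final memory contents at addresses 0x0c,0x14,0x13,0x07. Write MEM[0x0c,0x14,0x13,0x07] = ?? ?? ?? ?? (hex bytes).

  after D0: wrote 2B at 0x0f = 849e
  after D1: wrote 2B at 0x08 = 3ab9
  after D2: wrote 8B at 0x07 = 9ea2849ef35354f5
  after D3: wrote 5B at 0x10 = f9a8ae0a84
query mem[0x0c]=0x53, mem[0x14]=0x84, mem[0x13]=0x0a, mem[0x07]=0x9e

MEM[0x0c,0x14,0x13,0x07] = 53 84 0a 9e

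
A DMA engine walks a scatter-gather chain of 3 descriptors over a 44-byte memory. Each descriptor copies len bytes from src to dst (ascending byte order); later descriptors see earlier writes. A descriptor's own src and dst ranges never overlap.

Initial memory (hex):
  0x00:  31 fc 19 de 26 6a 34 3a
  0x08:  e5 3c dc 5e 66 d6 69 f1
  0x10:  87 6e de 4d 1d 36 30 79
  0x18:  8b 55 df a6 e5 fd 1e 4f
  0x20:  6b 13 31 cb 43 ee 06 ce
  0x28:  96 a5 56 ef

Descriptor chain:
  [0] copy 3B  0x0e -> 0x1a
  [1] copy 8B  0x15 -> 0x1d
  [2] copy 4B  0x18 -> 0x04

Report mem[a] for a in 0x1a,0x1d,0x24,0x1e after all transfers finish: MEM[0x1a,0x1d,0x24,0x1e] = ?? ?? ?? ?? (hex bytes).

MEM[0x1a,0x1d,0x24,0x1e] = 69 36 87 30

[0] 0x0e->0x1a len=3 : 69 f1 87
[1] 0x15->0x1d len=8 : 36 30 79 8b 55 69 f1 87
[2] 0x18->0x04 len=4 : 8b 55 69 f1
query mem[0x1a]=0x69, mem[0x1d]=0x36, mem[0x24]=0x87, mem[0x1e]=0x30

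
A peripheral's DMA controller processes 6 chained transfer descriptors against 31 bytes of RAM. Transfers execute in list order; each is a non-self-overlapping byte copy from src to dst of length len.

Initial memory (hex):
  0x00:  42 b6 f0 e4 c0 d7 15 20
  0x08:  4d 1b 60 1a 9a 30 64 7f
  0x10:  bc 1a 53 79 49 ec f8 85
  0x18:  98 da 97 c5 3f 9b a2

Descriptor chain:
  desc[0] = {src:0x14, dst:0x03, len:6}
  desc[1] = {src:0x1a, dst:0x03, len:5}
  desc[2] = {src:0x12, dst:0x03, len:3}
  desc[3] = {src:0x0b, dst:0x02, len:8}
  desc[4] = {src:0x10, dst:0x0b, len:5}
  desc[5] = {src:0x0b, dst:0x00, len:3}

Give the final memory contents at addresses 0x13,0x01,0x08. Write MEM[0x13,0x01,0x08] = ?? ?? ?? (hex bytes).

MEM[0x13,0x01,0x08] = 79 1a 1a

[0] 0x14->0x03 len=6 : 49 ec f8 85 98 da
[1] 0x1a->0x03 len=5 : 97 c5 3f 9b a2
[2] 0x12->0x03 len=3 : 53 79 49
[3] 0x0b->0x02 len=8 : 1a 9a 30 64 7f bc 1a 53
[4] 0x10->0x0b len=5 : bc 1a 53 79 49
[5] 0x0b->0x00 len=3 : bc 1a 53
query mem[0x13]=0x79, mem[0x01]=0x1a, mem[0x08]=0x1a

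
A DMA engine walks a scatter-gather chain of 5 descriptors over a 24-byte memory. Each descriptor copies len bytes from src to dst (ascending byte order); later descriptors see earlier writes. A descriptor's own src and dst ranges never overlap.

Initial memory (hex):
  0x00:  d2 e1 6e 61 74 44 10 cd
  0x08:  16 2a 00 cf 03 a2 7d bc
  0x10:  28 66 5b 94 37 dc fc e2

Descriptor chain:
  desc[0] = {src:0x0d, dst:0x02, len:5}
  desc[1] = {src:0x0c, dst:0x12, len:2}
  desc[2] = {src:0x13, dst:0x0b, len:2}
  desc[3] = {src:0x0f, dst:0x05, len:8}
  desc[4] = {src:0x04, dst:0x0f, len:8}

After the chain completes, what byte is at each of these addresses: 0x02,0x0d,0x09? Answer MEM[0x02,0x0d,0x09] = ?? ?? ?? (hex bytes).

  after D0: wrote 5B at 0x02 = a27dbc2866
  after D1: wrote 2B at 0x12 = 03a2
  after D2: wrote 2B at 0x0b = a237
  after D3: wrote 8B at 0x05 = bc286603a237dcfc
  after D4: wrote 8B at 0x0f = bcbc286603a237dc
query mem[0x02]=0xa2, mem[0x0d]=0xa2, mem[0x09]=0xa2

MEM[0x02,0x0d,0x09] = a2 a2 a2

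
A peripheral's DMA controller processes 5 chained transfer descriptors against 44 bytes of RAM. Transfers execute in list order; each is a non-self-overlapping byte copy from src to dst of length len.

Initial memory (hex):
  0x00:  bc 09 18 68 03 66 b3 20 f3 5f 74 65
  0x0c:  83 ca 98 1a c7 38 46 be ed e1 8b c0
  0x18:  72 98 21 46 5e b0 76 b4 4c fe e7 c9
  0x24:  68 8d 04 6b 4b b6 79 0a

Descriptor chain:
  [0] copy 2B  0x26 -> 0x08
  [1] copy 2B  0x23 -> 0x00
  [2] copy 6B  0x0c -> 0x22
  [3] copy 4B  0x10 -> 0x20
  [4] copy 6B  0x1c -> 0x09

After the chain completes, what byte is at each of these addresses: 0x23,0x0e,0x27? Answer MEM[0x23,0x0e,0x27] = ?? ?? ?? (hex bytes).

MEM[0x23,0x0e,0x27] = be 38 38

[0] 0x26->0x08 len=2 : 04 6b
[1] 0x23->0x00 len=2 : c9 68
[2] 0x0c->0x22 len=6 : 83 ca 98 1a c7 38
[3] 0x10->0x20 len=4 : c7 38 46 be
[4] 0x1c->0x09 len=6 : 5e b0 76 b4 c7 38
query mem[0x23]=0xbe, mem[0x0e]=0x38, mem[0x27]=0x38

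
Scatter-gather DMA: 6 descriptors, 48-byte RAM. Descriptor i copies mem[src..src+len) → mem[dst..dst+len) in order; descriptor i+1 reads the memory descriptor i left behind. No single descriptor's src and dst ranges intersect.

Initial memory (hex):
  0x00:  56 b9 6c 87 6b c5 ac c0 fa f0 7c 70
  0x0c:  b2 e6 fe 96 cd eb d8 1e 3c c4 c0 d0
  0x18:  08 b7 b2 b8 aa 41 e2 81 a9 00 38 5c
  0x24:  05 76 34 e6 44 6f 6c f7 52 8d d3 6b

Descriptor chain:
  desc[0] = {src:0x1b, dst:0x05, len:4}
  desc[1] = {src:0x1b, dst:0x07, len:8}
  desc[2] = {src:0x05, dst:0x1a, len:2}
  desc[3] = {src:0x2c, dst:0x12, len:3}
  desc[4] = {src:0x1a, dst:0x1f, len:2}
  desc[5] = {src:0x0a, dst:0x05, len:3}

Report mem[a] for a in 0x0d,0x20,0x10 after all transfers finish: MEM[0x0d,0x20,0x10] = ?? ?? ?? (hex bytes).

MEM[0x0d,0x20,0x10] = 00 aa cd

#0 dst[0x05+4] := {0xb8,0xaa,0x41,0xe2}
#1 dst[0x07+8] := {0xb8,0xaa,0x41,0xe2,0x81,0xa9,0x00,0x38}
#2 dst[0x1a+2] := {0xb8,0xaa}
#3 dst[0x12+3] := {0x52,0x8d,0xd3}
#4 dst[0x1f+2] := {0xb8,0xaa}
#5 dst[0x05+3] := {0xe2,0x81,0xa9}
query mem[0x0d]=0x00, mem[0x20]=0xaa, mem[0x10]=0xcd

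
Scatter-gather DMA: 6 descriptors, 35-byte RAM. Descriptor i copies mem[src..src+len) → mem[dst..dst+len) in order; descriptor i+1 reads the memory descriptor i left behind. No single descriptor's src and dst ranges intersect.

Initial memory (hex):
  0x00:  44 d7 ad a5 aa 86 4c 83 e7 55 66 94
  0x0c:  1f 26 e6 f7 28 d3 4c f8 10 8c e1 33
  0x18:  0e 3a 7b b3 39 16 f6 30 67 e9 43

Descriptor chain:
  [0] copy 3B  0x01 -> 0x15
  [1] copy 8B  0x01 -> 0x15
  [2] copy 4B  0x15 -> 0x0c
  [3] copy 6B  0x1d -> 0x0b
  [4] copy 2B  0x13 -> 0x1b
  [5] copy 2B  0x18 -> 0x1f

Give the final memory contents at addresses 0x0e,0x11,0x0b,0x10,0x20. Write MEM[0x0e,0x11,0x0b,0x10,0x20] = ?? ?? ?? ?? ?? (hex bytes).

#0 dst[0x15+3] := {0xd7,0xad,0xa5}
#1 dst[0x15+8] := {0xd7,0xad,0xa5,0xaa,0x86,0x4c,0x83,0xe7}
#2 dst[0x0c+4] := {0xd7,0xad,0xa5,0xaa}
#3 dst[0x0b+6] := {0x16,0xf6,0x30,0x67,0xe9,0x43}
#4 dst[0x1b+2] := {0xf8,0x10}
#5 dst[0x1f+2] := {0xaa,0x86}
query mem[0x0e]=0x67, mem[0x11]=0xd3, mem[0x0b]=0x16, mem[0x10]=0x43, mem[0x20]=0x86

MEM[0x0e,0x11,0x0b,0x10,0x20] = 67 d3 16 43 86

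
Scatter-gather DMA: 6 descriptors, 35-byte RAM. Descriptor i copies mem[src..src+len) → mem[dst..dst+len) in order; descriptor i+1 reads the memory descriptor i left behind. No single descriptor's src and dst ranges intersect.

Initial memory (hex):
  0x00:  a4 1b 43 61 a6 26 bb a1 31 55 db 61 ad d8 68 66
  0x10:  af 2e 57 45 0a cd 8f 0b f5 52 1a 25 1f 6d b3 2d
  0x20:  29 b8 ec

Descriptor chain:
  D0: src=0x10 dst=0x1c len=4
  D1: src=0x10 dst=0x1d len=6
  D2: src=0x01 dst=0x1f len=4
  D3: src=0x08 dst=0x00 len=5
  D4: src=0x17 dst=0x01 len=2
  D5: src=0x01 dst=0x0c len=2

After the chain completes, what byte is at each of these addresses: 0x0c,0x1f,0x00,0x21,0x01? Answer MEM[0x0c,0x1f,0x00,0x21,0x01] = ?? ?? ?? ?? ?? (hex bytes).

MEM[0x0c,0x1f,0x00,0x21,0x01] = 0b 1b 31 61 0b

D0: mem[0x1c..0x1f] <- [af 2e 57 45]
D1: mem[0x1d..0x22] <- [af 2e 57 45 0a cd]
D2: mem[0x1f..0x22] <- [1b 43 61 a6]
D3: mem[0x00..0x04] <- [31 55 db 61 ad]
D4: mem[0x01..0x02] <- [0b f5]
D5: mem[0x0c..0x0d] <- [0b f5]
query mem[0x0c]=0x0b, mem[0x1f]=0x1b, mem[0x00]=0x31, mem[0x21]=0x61, mem[0x01]=0x0b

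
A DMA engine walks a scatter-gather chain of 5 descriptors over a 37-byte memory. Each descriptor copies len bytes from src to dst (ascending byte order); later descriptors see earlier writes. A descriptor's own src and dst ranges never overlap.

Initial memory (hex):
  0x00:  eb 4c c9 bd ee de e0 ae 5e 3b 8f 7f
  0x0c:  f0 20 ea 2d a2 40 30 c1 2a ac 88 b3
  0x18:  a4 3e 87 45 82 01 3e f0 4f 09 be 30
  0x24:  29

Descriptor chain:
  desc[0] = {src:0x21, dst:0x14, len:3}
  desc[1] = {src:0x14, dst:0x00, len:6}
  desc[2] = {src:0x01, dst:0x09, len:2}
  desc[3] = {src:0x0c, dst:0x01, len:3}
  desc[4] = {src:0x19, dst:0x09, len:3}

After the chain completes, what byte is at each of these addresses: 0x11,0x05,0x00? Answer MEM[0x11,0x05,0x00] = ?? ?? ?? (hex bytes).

MEM[0x11,0x05,0x00] = 40 3e 09

D0: mem[0x14..0x16] <- [09 be 30]
D1: mem[0x00..0x05] <- [09 be 30 b3 a4 3e]
D2: mem[0x09..0x0a] <- [be 30]
D3: mem[0x01..0x03] <- [f0 20 ea]
D4: mem[0x09..0x0b] <- [3e 87 45]
query mem[0x11]=0x40, mem[0x05]=0x3e, mem[0x00]=0x09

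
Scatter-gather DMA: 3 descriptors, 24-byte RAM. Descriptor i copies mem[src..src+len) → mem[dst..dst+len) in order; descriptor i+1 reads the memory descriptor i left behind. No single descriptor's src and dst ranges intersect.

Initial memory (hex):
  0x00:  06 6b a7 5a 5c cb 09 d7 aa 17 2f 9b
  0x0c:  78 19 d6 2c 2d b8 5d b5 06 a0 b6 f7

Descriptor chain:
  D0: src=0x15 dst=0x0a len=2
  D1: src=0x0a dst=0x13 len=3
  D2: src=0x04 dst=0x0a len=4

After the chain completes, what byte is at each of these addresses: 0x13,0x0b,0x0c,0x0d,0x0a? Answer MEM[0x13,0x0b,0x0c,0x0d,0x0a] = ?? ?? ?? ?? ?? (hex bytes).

MEM[0x13,0x0b,0x0c,0x0d,0x0a] = a0 cb 09 d7 5c

D0: mem[0x0a..0x0b] <- [a0 b6]
D1: mem[0x13..0x15] <- [a0 b6 78]
D2: mem[0x0a..0x0d] <- [5c cb 09 d7]
query mem[0x13]=0xa0, mem[0x0b]=0xcb, mem[0x0c]=0x09, mem[0x0d]=0xd7, mem[0x0a]=0x5c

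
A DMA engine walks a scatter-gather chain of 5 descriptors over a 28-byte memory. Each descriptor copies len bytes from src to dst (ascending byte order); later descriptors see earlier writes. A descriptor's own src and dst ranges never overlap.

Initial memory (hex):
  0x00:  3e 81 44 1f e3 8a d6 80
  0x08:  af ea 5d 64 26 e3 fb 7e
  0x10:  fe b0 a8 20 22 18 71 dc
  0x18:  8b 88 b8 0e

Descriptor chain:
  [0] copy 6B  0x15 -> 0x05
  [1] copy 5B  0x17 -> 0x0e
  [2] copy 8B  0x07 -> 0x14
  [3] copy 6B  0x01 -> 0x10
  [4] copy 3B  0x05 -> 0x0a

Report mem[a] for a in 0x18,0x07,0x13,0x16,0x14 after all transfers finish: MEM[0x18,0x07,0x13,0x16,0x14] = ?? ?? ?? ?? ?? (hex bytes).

MEM[0x18,0x07,0x13,0x16,0x14] = 64 dc e3 88 18

D0: mem[0x05..0x0a] <- [18 71 dc 8b 88 b8]
D1: mem[0x0e..0x12] <- [dc 8b 88 b8 0e]
D2: mem[0x14..0x1b] <- [dc 8b 88 b8 64 26 e3 dc]
D3: mem[0x10..0x15] <- [81 44 1f e3 18 71]
D4: mem[0x0a..0x0c] <- [18 71 dc]
query mem[0x18]=0x64, mem[0x07]=0xdc, mem[0x13]=0xe3, mem[0x16]=0x88, mem[0x14]=0x18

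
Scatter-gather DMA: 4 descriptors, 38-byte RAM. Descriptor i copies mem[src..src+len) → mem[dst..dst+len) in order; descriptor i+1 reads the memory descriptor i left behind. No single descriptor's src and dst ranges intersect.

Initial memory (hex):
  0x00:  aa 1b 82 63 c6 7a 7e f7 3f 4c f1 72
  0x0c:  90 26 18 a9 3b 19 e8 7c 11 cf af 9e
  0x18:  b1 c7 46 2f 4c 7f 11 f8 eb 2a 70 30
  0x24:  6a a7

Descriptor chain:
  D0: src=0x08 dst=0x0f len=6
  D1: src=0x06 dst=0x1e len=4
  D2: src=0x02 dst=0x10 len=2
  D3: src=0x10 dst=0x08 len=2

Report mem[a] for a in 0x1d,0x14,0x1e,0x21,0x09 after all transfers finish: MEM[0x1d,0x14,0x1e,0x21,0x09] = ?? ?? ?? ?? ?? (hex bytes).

MEM[0x1d,0x14,0x1e,0x21,0x09] = 7f 26 7e 4c 63

[0] 0x08->0x0f len=6 : 3f 4c f1 72 90 26
[1] 0x06->0x1e len=4 : 7e f7 3f 4c
[2] 0x02->0x10 len=2 : 82 63
[3] 0x10->0x08 len=2 : 82 63
query mem[0x1d]=0x7f, mem[0x14]=0x26, mem[0x1e]=0x7e, mem[0x21]=0x4c, mem[0x09]=0x63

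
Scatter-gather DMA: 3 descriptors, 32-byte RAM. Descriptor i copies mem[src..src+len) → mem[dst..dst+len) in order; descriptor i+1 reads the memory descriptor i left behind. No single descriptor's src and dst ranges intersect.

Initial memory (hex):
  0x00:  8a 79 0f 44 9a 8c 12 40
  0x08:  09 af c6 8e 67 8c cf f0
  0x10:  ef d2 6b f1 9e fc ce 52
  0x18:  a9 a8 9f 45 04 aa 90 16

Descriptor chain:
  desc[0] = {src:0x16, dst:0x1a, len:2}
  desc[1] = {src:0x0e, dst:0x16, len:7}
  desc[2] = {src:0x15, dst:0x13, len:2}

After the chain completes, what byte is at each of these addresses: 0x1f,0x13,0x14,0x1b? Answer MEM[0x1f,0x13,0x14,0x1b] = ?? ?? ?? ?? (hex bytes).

MEM[0x1f,0x13,0x14,0x1b] = 16 fc cf f1

D0: mem[0x1a..0x1b] <- [ce 52]
D1: mem[0x16..0x1c] <- [cf f0 ef d2 6b f1 9e]
D2: mem[0x13..0x14] <- [fc cf]
query mem[0x1f]=0x16, mem[0x13]=0xfc, mem[0x14]=0xcf, mem[0x1b]=0xf1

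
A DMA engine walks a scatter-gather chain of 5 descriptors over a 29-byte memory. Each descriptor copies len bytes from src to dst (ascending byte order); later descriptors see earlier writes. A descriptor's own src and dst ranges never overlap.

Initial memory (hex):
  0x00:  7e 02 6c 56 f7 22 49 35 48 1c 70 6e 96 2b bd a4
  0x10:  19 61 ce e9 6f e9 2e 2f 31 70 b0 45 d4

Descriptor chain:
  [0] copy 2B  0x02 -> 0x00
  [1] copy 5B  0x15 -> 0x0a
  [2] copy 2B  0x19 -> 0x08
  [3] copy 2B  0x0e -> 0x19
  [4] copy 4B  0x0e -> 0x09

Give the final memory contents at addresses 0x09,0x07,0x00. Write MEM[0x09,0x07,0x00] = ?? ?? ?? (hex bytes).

[0] 0x02->0x00 len=2 : 6c 56
[1] 0x15->0x0a len=5 : e9 2e 2f 31 70
[2] 0x19->0x08 len=2 : 70 b0
[3] 0x0e->0x19 len=2 : 70 a4
[4] 0x0e->0x09 len=4 : 70 a4 19 61
query mem[0x09]=0x70, mem[0x07]=0x35, mem[0x00]=0x6c

MEM[0x09,0x07,0x00] = 70 35 6c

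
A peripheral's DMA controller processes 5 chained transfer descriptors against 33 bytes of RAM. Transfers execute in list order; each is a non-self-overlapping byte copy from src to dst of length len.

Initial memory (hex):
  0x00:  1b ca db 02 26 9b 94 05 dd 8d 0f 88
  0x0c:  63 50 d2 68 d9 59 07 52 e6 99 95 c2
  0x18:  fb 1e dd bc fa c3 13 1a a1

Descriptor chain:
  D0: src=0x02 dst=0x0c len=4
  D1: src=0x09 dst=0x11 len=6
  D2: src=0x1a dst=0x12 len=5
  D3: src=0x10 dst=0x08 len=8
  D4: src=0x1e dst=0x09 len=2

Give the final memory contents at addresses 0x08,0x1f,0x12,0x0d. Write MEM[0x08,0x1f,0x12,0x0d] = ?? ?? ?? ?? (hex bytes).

#0 dst[0x0c+4] := {0xdb,0x02,0x26,0x9b}
#1 dst[0x11+6] := {0x8d,0x0f,0x88,0xdb,0x02,0x26}
#2 dst[0x12+5] := {0xdd,0xbc,0xfa,0xc3,0x13}
#3 dst[0x08+8] := {0xd9,0x8d,0xdd,0xbc,0xfa,0xc3,0x13,0xc2}
#4 dst[0x09+2] := {0x13,0x1a}
query mem[0x08]=0xd9, mem[0x1f]=0x1a, mem[0x12]=0xdd, mem[0x0d]=0xc3

MEM[0x08,0x1f,0x12,0x0d] = d9 1a dd c3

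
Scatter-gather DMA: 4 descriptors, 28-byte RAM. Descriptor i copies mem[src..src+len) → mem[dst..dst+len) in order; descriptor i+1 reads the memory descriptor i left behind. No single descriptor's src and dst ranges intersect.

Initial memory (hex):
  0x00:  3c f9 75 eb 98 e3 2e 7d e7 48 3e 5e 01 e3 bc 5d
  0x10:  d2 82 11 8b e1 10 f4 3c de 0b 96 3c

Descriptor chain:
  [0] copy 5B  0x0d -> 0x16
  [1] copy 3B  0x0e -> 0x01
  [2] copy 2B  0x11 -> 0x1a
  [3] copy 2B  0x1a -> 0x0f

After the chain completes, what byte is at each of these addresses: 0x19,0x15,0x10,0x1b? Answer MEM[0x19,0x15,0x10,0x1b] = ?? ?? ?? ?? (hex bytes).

MEM[0x19,0x15,0x10,0x1b] = d2 10 11 11

#0 dst[0x16+5] := {0xe3,0xbc,0x5d,0xd2,0x82}
#1 dst[0x01+3] := {0xbc,0x5d,0xd2}
#2 dst[0x1a+2] := {0x82,0x11}
#3 dst[0x0f+2] := {0x82,0x11}
query mem[0x19]=0xd2, mem[0x15]=0x10, mem[0x10]=0x11, mem[0x1b]=0x11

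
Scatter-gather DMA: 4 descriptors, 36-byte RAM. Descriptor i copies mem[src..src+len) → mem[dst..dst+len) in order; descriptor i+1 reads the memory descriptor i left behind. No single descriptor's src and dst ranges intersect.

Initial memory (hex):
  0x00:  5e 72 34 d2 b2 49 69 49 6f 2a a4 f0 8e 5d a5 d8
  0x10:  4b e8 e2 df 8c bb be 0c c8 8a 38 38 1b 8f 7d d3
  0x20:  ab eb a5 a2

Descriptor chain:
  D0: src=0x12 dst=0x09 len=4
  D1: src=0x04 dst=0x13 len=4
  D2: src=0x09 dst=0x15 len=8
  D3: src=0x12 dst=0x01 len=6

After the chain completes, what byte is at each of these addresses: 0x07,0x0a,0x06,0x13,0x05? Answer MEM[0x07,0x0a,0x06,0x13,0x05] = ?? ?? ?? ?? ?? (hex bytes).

[0] 0x12->0x09 len=4 : e2 df 8c bb
[1] 0x04->0x13 len=4 : b2 49 69 49
[2] 0x09->0x15 len=8 : e2 df 8c bb 5d a5 d8 4b
[3] 0x12->0x01 len=6 : e2 b2 49 e2 df 8c
query mem[0x07]=0x49, mem[0x0a]=0xdf, mem[0x06]=0x8c, mem[0x13]=0xb2, mem[0x05]=0xdf

MEM[0x07,0x0a,0x06,0x13,0x05] = 49 df 8c b2 df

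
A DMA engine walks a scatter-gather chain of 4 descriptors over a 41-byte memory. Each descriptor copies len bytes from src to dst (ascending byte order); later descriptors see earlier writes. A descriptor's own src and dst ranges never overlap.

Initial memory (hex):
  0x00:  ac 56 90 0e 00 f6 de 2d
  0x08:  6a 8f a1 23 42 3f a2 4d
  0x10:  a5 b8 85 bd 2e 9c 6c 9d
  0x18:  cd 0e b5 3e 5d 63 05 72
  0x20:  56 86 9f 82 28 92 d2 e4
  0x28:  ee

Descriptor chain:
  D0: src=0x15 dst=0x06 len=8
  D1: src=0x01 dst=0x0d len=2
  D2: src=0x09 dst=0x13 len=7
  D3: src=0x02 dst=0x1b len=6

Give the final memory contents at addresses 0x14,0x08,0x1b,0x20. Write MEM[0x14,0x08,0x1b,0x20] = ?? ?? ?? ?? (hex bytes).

MEM[0x14,0x08,0x1b,0x20] = 0e 9d 90 6c

#0 dst[0x06+8] := {0x9c,0x6c,0x9d,0xcd,0x0e,0xb5,0x3e,0x5d}
#1 dst[0x0d+2] := {0x56,0x90}
#2 dst[0x13+7] := {0xcd,0x0e,0xb5,0x3e,0x56,0x90,0x4d}
#3 dst[0x1b+6] := {0x90,0x0e,0x00,0xf6,0x9c,0x6c}
query mem[0x14]=0x0e, mem[0x08]=0x9d, mem[0x1b]=0x90, mem[0x20]=0x6c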